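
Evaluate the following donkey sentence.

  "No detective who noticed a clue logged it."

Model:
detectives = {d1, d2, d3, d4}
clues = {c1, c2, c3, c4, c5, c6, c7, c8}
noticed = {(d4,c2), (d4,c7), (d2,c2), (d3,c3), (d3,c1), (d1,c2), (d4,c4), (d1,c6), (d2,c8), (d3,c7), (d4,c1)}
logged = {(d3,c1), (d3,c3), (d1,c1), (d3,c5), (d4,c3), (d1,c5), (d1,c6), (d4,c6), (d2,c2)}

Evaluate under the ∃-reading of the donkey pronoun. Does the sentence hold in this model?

"it" takes "a clue" as antecedent — a donkey pronoun bound across the clause boundary.
Truth condition: for no (d,c) with noticed(d,c) does logged(d,c) hold.
Restrictor pairs — does the scope hold? (d1,c2):fails  (d1,c6):holds  (d2,c2):holds  (d2,c8):fails  (d3,c1):holds  (d3,c3):holds  (d3,c7):fails  (d4,c1):fails  (d4,c2):fails  (d4,c4):fails  (d4,c7):fails
Scope holds for 4 pair(s), so the sentence is false.

False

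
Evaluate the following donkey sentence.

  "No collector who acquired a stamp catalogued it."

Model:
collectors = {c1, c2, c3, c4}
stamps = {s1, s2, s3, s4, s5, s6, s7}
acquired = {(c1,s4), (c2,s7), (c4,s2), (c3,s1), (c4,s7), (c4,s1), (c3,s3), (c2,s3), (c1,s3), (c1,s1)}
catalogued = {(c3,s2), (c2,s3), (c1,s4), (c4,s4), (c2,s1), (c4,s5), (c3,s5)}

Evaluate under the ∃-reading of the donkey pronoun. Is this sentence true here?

"it" takes "a stamp" as antecedent — a donkey pronoun bound across the clause boundary.
Truth condition: for no (c,s) with acquired(c,s) does catalogued(c,s) hold.
Restrictor pairs — does the scope hold? (c1,s1):fails  (c1,s3):fails  (c1,s4):holds  (c2,s3):holds  (c2,s7):fails  (c3,s1):fails  (c3,s3):fails  (c4,s1):fails  (c4,s2):fails  (c4,s7):fails
Scope holds for 2 pair(s), so the sentence is false.

False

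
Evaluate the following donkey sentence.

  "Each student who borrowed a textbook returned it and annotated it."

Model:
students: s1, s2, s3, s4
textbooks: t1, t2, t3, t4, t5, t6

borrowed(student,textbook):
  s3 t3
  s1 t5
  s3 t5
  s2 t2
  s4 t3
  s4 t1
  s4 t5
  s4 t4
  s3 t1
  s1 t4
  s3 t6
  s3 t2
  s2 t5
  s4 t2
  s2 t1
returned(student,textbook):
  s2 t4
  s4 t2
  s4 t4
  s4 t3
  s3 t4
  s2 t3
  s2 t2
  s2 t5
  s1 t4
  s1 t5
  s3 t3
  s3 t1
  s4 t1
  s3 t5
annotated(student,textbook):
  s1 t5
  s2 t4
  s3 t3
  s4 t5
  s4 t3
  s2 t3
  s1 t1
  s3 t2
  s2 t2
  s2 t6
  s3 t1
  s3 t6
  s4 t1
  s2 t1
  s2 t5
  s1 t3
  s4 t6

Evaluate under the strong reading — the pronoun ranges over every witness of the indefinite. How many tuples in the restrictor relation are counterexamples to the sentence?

"it" takes "a textbook" as antecedent — a donkey pronoun bound across the clause boundary.
Strong reading: for every (s,t) with borrowed(s,t), returned(s,t) ∧ annotated(s,t).
Restrictor pairs: (s1,t4) ✗  (s1,t5) ✓  (s2,t1) ✗  (s2,t2) ✓  (s2,t5) ✓  (s3,t1) ✓  (s3,t2) ✗  (s3,t3) ✓  (s3,t5) ✗  (s3,t6) ✗  (s4,t1) ✓  (s4,t2) ✗  (s4,t3) ✓  (s4,t4) ✗  (s4,t5) ✗
Counterexamples (restrictor pairs failing the scope): 8.

8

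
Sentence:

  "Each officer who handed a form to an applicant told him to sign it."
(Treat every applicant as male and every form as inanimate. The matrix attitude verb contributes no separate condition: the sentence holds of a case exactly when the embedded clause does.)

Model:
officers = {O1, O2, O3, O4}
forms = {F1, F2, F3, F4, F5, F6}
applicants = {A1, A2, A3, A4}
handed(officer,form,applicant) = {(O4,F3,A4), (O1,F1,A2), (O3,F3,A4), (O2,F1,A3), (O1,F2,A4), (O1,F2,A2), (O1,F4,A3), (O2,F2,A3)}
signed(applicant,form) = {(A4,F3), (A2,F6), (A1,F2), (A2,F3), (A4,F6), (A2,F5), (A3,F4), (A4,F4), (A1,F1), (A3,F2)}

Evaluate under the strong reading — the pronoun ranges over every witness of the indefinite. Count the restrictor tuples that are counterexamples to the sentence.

4

"him" takes "an applicant" as antecedent and "it" takes "a form"; both are donkey pronouns co-varying with the restrictor.
Strong reading: for every (o,f,a) with handed(o,f,a), signed(a,f).
Restrictor triples: (O1,F1,A2)→signed(A2,F1) ✗  (O1,F2,A2)→signed(A2,F2) ✗  (O1,F2,A4)→signed(A4,F2) ✗  (O1,F4,A3)→signed(A3,F4) ✓  (O2,F1,A3)→signed(A3,F1) ✗  (O2,F2,A3)→signed(A3,F2) ✓  (O3,F3,A4)→signed(A4,F3) ✓  (O4,F3,A4)→signed(A4,F3) ✓
Counterexamples (restrictor triples failing the scope): 4.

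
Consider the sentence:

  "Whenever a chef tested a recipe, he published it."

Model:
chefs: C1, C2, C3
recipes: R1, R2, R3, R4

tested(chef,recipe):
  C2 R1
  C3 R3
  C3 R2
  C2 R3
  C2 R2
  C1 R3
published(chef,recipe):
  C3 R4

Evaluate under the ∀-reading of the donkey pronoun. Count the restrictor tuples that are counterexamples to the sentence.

"it" takes "a recipe" as antecedent — a donkey pronoun bound across the clause boundary.
Strong reading: for every (c,r) with tested(c,r), published(c,r).
Restrictor pairs: (C1,R3) ✗  (C2,R1) ✗  (C2,R2) ✗  (C2,R3) ✗  (C3,R2) ✗  (C3,R3) ✗
Counterexamples (restrictor pairs failing the scope): 6.

6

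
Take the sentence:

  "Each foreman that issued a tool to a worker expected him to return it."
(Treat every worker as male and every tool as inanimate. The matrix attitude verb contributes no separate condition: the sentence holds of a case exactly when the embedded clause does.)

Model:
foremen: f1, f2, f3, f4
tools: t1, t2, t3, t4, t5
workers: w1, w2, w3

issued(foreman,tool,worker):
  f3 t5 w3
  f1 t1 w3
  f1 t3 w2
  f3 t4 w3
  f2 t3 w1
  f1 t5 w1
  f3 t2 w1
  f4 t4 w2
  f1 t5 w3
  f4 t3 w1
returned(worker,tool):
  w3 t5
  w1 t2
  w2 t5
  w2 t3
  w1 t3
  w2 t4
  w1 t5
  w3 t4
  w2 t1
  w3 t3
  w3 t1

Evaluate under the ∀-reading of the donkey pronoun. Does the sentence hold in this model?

True

"him" takes "a worker" as antecedent and "it" takes "a tool"; both are donkey pronouns co-varying with the restrictor.
Strong reading: for every (f,t,w) with issued(f,t,w), returned(w,t).
Restrictor triples: (f1,t1,w3)→returned(w3,t1) ✓  (f1,t3,w2)→returned(w2,t3) ✓  (f1,t5,w1)→returned(w1,t5) ✓  (f1,t5,w3)→returned(w3,t5) ✓  (f2,t3,w1)→returned(w1,t3) ✓  (f3,t2,w1)→returned(w1,t2) ✓  (f3,t4,w3)→returned(w3,t4) ✓  (f3,t5,w3)→returned(w3,t5) ✓  (f4,t3,w1)→returned(w1,t3) ✓  (f4,t4,w2)→returned(w2,t4) ✓
Every restrictor triple satisfies the scope.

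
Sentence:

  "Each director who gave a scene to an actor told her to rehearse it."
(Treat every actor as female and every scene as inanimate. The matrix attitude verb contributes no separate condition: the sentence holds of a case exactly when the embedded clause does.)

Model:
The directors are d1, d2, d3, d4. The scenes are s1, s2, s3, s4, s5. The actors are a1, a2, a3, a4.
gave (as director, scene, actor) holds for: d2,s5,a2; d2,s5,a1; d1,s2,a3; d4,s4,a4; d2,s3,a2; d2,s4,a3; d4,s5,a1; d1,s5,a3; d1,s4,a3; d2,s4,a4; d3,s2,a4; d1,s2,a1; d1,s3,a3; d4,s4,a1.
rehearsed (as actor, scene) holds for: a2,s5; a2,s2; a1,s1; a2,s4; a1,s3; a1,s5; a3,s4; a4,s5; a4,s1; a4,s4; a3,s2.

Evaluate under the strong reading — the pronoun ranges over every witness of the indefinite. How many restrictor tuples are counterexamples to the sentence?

"her" takes "an actor" as antecedent and "it" takes "a scene"; both are donkey pronouns co-varying with the restrictor.
Strong reading: for every (d,s,a) with gave(d,s,a), rehearsed(a,s).
Restrictor triples: (d1,s2,a1)→rehearsed(a1,s2) ✗  (d1,s2,a3)→rehearsed(a3,s2) ✓  (d1,s3,a3)→rehearsed(a3,s3) ✗  (d1,s4,a3)→rehearsed(a3,s4) ✓  (d1,s5,a3)→rehearsed(a3,s5) ✗  (d2,s3,a2)→rehearsed(a2,s3) ✗  (d2,s4,a3)→rehearsed(a3,s4) ✓  (d2,s4,a4)→rehearsed(a4,s4) ✓  (d2,s5,a1)→rehearsed(a1,s5) ✓  (d2,s5,a2)→rehearsed(a2,s5) ✓  (d3,s2,a4)→rehearsed(a4,s2) ✗  (d4,s4,a1)→rehearsed(a1,s4) ✗  (d4,s4,a4)→rehearsed(a4,s4) ✓  (d4,s5,a1)→rehearsed(a1,s5) ✓
Counterexamples (restrictor triples failing the scope): 6.

6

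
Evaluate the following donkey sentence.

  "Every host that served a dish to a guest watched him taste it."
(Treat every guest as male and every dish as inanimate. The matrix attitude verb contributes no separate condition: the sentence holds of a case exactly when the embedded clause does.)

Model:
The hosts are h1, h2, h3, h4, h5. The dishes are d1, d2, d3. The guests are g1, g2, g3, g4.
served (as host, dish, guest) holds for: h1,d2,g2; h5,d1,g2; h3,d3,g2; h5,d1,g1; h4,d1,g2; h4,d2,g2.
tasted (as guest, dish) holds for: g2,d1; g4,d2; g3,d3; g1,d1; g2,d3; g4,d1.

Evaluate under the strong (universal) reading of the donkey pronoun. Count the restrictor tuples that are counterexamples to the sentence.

2

"him" takes "a guest" as antecedent and "it" takes "a dish"; both are donkey pronouns co-varying with the restrictor.
Strong reading: for every (h,d,g) with served(h,d,g), tasted(g,d).
Restrictor triples: (h1,d2,g2)→tasted(g2,d2) ✗  (h3,d3,g2)→tasted(g2,d3) ✓  (h4,d1,g2)→tasted(g2,d1) ✓  (h4,d2,g2)→tasted(g2,d2) ✗  (h5,d1,g1)→tasted(g1,d1) ✓  (h5,d1,g2)→tasted(g2,d1) ✓
Counterexamples (restrictor triples failing the scope): 2.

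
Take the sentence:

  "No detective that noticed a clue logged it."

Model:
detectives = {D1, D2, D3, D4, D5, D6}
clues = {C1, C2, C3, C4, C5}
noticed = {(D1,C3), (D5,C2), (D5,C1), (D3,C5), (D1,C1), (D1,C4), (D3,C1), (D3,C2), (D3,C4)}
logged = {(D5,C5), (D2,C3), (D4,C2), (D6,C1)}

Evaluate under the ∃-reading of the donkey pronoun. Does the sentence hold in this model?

True

"it" takes "a clue" as antecedent — a donkey pronoun bound across the clause boundary.
Truth condition: for no (d,c) with noticed(d,c) does logged(d,c) hold.
Restrictor pairs — does the scope hold? (D1,C1):fails  (D1,C3):fails  (D1,C4):fails  (D3,C1):fails  (D3,C2):fails  (D3,C4):fails  (D3,C5):fails  (D5,C1):fails  (D5,C2):fails
Scope holds for no restrictor pair, so the sentence is true.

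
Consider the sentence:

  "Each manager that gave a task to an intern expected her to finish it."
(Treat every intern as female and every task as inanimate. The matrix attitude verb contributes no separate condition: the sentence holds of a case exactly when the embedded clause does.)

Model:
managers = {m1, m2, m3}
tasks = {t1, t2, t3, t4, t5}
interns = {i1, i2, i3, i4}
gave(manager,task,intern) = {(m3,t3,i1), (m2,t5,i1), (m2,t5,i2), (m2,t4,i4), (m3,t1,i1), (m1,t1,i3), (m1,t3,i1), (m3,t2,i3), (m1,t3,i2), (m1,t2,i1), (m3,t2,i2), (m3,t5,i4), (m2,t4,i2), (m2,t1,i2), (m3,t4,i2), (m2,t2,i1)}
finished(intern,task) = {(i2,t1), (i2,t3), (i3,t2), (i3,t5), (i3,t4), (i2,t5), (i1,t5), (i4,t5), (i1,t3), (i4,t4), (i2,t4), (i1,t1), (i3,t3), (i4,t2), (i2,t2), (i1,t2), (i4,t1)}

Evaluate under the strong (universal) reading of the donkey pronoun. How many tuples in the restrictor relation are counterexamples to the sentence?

"her" takes "an intern" as antecedent and "it" takes "a task"; both are donkey pronouns co-varying with the restrictor.
Strong reading: for every (m,t,i) with gave(m,t,i), finished(i,t).
Restrictor triples: (m1,t1,i3)→finished(i3,t1) ✗  (m1,t2,i1)→finished(i1,t2) ✓  (m1,t3,i1)→finished(i1,t3) ✓  (m1,t3,i2)→finished(i2,t3) ✓  (m2,t1,i2)→finished(i2,t1) ✓  (m2,t2,i1)→finished(i1,t2) ✓  (m2,t4,i2)→finished(i2,t4) ✓  (m2,t4,i4)→finished(i4,t4) ✓  (m2,t5,i1)→finished(i1,t5) ✓  (m2,t5,i2)→finished(i2,t5) ✓  (m3,t1,i1)→finished(i1,t1) ✓  (m3,t2,i2)→finished(i2,t2) ✓  (m3,t2,i3)→finished(i3,t2) ✓  (m3,t3,i1)→finished(i1,t3) ✓  (m3,t4,i2)→finished(i2,t4) ✓  (m3,t5,i4)→finished(i4,t5) ✓
Counterexamples (restrictor triples failing the scope): 1.

1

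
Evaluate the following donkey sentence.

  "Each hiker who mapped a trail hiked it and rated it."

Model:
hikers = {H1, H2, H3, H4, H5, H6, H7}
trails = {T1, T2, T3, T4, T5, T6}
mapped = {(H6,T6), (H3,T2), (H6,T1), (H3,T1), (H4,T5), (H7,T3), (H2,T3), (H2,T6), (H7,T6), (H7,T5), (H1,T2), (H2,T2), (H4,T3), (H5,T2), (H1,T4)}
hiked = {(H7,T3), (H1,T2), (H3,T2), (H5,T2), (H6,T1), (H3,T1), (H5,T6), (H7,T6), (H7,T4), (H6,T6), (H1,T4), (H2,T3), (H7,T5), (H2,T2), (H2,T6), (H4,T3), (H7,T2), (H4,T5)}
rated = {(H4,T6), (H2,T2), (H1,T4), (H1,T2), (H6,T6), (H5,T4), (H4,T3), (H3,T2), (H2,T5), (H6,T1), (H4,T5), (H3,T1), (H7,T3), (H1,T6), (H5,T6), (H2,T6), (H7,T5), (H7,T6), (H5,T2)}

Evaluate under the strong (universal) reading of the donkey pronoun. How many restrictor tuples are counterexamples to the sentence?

"it" takes "a trail" as antecedent — a donkey pronoun bound across the clause boundary.
Strong reading: for every (h,t) with mapped(h,t), hiked(h,t) ∧ rated(h,t).
Restrictor pairs: (H1,T2) ✓  (H1,T4) ✓  (H2,T2) ✓  (H2,T3) ✗  (H2,T6) ✓  (H3,T1) ✓  (H3,T2) ✓  (H4,T3) ✓  (H4,T5) ✓  (H5,T2) ✓  (H6,T1) ✓  (H6,T6) ✓  (H7,T3) ✓  (H7,T5) ✓  (H7,T6) ✓
Counterexamples (restrictor pairs failing the scope): 1.

1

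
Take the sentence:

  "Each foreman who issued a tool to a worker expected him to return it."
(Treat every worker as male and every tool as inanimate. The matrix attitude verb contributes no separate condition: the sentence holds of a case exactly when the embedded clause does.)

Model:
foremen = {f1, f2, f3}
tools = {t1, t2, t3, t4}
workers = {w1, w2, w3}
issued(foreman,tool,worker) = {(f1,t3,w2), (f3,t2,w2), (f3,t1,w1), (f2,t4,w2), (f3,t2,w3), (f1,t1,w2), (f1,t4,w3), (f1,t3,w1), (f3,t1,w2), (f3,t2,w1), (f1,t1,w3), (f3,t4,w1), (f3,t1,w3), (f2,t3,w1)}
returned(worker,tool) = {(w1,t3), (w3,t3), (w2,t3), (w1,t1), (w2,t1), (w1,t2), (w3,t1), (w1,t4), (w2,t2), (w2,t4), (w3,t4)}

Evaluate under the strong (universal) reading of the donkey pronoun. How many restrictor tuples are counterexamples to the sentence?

1

"him" takes "a worker" as antecedent and "it" takes "a tool"; both are donkey pronouns co-varying with the restrictor.
Strong reading: for every (f,t,w) with issued(f,t,w), returned(w,t).
Restrictor triples: (f1,t1,w2)→returned(w2,t1) ✓  (f1,t1,w3)→returned(w3,t1) ✓  (f1,t3,w1)→returned(w1,t3) ✓  (f1,t3,w2)→returned(w2,t3) ✓  (f1,t4,w3)→returned(w3,t4) ✓  (f2,t3,w1)→returned(w1,t3) ✓  (f2,t4,w2)→returned(w2,t4) ✓  (f3,t1,w1)→returned(w1,t1) ✓  (f3,t1,w2)→returned(w2,t1) ✓  (f3,t1,w3)→returned(w3,t1) ✓  (f3,t2,w1)→returned(w1,t2) ✓  (f3,t2,w2)→returned(w2,t2) ✓  (f3,t2,w3)→returned(w3,t2) ✗  (f3,t4,w1)→returned(w1,t4) ✓
Counterexamples (restrictor triples failing the scope): 1.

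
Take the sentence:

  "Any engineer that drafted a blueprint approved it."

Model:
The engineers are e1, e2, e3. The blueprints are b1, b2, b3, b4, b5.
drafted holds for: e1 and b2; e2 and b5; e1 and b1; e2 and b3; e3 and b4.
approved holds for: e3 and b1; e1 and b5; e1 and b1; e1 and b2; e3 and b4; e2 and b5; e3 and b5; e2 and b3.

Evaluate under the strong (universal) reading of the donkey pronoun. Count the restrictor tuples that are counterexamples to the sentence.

0

"it" takes "a blueprint" as antecedent — a donkey pronoun bound across the clause boundary.
Strong reading: for every (e,b) with drafted(e,b), approved(e,b).
Restrictor pairs: (e1,b1) ✓  (e1,b2) ✓  (e2,b3) ✓  (e2,b5) ✓  (e3,b4) ✓
Counterexamples (restrictor pairs failing the scope): 0.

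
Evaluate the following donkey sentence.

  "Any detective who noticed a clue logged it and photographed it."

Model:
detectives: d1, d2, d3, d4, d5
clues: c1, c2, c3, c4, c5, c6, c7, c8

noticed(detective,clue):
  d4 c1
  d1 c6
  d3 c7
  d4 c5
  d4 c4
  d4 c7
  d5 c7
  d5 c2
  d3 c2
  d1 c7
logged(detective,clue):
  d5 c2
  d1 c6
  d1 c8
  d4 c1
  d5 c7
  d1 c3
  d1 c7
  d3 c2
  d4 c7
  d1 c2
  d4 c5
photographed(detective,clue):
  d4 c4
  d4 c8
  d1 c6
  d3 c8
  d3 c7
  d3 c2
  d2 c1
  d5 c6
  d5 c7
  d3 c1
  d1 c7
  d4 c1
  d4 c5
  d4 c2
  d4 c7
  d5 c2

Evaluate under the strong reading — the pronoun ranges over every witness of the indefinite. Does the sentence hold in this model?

"it" takes "a clue" as antecedent — a donkey pronoun bound across the clause boundary.
Strong reading: for every (d,c) with noticed(d,c), logged(d,c) ∧ photographed(d,c).
Restrictor pairs: (d1,c6) ✓  (d1,c7) ✓  (d3,c2) ✓  (d3,c7) ✗  (d4,c1) ✓  (d4,c4) ✗  (d4,c5) ✓  (d4,c7) ✓  (d5,c2) ✓  (d5,c7) ✓
Counterexample: (d3,c7) is in noticed but fails the scope.

False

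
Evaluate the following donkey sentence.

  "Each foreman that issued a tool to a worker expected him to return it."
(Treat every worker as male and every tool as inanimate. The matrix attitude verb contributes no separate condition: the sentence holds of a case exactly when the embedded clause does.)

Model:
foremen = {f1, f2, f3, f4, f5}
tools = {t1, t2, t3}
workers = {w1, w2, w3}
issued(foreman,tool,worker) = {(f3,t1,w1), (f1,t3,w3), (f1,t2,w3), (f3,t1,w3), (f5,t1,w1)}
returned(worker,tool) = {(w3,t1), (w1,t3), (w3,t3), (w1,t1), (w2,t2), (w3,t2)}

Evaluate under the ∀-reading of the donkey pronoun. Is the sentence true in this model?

True

"him" takes "a worker" as antecedent and "it" takes "a tool"; both are donkey pronouns co-varying with the restrictor.
Strong reading: for every (f,t,w) with issued(f,t,w), returned(w,t).
Restrictor triples: (f1,t2,w3)→returned(w3,t2) ✓  (f1,t3,w3)→returned(w3,t3) ✓  (f3,t1,w1)→returned(w1,t1) ✓  (f3,t1,w3)→returned(w3,t1) ✓  (f5,t1,w1)→returned(w1,t1) ✓
Every restrictor triple satisfies the scope.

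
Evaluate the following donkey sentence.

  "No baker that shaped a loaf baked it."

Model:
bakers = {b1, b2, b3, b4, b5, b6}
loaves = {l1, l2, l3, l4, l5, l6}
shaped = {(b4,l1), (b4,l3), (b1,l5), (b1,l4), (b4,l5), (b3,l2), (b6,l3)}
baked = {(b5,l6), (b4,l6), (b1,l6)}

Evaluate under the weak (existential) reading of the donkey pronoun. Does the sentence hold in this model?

"it" takes "a loaf" as antecedent — a donkey pronoun bound across the clause boundary.
Truth condition: for no (b,l) with shaped(b,l) does baked(b,l) hold.
Restrictor pairs — does the scope hold? (b1,l4):fails  (b1,l5):fails  (b3,l2):fails  (b4,l1):fails  (b4,l3):fails  (b4,l5):fails  (b6,l3):fails
Scope holds for no restrictor pair, so the sentence is true.

True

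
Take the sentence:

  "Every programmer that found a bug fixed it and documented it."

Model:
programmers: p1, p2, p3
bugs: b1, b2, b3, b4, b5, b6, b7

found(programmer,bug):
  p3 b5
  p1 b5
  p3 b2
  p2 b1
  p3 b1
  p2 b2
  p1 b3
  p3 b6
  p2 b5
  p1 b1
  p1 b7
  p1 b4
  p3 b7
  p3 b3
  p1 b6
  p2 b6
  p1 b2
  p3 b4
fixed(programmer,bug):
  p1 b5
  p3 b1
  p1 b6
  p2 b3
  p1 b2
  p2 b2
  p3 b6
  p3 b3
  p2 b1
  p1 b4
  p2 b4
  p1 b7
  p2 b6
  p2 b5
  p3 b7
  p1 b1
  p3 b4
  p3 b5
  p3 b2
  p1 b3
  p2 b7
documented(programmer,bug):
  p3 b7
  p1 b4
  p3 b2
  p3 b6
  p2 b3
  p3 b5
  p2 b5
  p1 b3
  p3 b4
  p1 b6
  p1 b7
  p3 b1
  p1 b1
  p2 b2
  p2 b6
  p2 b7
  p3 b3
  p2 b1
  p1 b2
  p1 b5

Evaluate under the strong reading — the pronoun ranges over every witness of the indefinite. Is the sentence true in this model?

True

"it" takes "a bug" as antecedent — a donkey pronoun bound across the clause boundary.
Strong reading: for every (p,b) with found(p,b), fixed(p,b) ∧ documented(p,b).
Restrictor pairs: (p1,b1) ✓  (p1,b2) ✓  (p1,b3) ✓  (p1,b4) ✓  (p1,b5) ✓  (p1,b6) ✓  (p1,b7) ✓  (p2,b1) ✓  (p2,b2) ✓  (p2,b5) ✓  (p2,b6) ✓  (p3,b1) ✓  (p3,b2) ✓  (p3,b3) ✓  (p3,b4) ✓  (p3,b5) ✓  (p3,b6) ✓  (p3,b7) ✓
Every restrictor pair satisfies the scope.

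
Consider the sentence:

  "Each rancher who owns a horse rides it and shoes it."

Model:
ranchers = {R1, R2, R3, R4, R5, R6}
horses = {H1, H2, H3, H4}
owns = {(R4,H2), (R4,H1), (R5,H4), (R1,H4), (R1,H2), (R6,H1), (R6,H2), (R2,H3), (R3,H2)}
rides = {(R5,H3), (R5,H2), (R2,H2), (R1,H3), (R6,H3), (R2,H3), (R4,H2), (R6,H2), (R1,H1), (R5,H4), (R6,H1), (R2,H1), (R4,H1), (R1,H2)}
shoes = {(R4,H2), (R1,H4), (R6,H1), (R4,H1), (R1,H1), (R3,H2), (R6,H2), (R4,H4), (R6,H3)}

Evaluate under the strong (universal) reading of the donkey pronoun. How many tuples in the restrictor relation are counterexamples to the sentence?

5

"it" takes "a horse" as antecedent — a donkey pronoun bound across the clause boundary.
Strong reading: for every (r,h) with owns(r,h), rides(r,h) ∧ shoes(r,h).
Restrictor pairs: (R1,H2) ✗  (R1,H4) ✗  (R2,H3) ✗  (R3,H2) ✗  (R4,H1) ✓  (R4,H2) ✓  (R5,H4) ✗  (R6,H1) ✓  (R6,H2) ✓
Counterexamples (restrictor pairs failing the scope): 5.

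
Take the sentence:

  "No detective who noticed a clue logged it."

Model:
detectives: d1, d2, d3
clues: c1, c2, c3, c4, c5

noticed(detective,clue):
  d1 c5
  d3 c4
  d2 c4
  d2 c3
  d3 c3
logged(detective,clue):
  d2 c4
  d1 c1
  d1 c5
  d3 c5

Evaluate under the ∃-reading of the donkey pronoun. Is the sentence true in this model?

False

"it" takes "a clue" as antecedent — a donkey pronoun bound across the clause boundary.
Truth condition: for no (d,c) with noticed(d,c) does logged(d,c) hold.
Restrictor pairs — does the scope hold? (d1,c5):holds  (d2,c3):fails  (d2,c4):holds  (d3,c3):fails  (d3,c4):fails
Scope holds for 2 pair(s), so the sentence is false.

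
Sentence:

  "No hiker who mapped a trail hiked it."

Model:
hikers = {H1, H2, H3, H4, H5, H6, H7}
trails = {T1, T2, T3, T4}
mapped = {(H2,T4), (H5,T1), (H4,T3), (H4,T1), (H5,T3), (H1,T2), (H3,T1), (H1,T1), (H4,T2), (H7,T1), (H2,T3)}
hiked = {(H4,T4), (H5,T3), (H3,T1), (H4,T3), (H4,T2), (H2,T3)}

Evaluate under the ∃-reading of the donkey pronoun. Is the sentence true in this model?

False

"it" takes "a trail" as antecedent — a donkey pronoun bound across the clause boundary.
Truth condition: for no (h,t) with mapped(h,t) does hiked(h,t) hold.
Restrictor pairs — does the scope hold? (H1,T1):fails  (H1,T2):fails  (H2,T3):holds  (H2,T4):fails  (H3,T1):holds  (H4,T1):fails  (H4,T2):holds  (H4,T3):holds  (H5,T1):fails  (H5,T3):holds  (H7,T1):fails
Scope holds for 5 pair(s), so the sentence is false.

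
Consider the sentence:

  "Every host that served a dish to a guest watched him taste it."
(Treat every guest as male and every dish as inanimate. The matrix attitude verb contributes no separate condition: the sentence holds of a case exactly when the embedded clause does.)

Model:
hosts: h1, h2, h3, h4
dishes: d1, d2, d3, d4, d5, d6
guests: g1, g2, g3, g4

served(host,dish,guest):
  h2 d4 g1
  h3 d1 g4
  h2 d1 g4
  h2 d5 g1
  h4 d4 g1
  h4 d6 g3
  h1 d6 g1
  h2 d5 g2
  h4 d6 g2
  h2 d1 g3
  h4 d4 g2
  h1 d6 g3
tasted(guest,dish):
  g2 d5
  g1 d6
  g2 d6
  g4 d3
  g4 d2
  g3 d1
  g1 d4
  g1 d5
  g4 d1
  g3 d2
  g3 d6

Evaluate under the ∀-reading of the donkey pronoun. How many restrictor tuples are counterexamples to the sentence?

"him" takes "a guest" as antecedent and "it" takes "a dish"; both are donkey pronouns co-varying with the restrictor.
Strong reading: for every (h,d,g) with served(h,d,g), tasted(g,d).
Restrictor triples: (h1,d6,g1)→tasted(g1,d6) ✓  (h1,d6,g3)→tasted(g3,d6) ✓  (h2,d1,g3)→tasted(g3,d1) ✓  (h2,d1,g4)→tasted(g4,d1) ✓  (h2,d4,g1)→tasted(g1,d4) ✓  (h2,d5,g1)→tasted(g1,d5) ✓  (h2,d5,g2)→tasted(g2,d5) ✓  (h3,d1,g4)→tasted(g4,d1) ✓  (h4,d4,g1)→tasted(g1,d4) ✓  (h4,d4,g2)→tasted(g2,d4) ✗  (h4,d6,g2)→tasted(g2,d6) ✓  (h4,d6,g3)→tasted(g3,d6) ✓
Counterexamples (restrictor triples failing the scope): 1.

1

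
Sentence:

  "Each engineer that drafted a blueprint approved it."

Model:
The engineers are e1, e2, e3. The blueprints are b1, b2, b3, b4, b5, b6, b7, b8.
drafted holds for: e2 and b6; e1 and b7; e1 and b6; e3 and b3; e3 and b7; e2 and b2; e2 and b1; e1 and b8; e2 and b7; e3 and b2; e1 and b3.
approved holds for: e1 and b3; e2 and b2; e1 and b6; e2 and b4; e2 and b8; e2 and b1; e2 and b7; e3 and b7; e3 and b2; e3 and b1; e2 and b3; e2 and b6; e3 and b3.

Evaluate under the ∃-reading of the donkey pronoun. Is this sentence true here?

"it" takes "a blueprint" as antecedent — a donkey pronoun bound across the clause boundary.
Weak reading: every engineer e with some drafted-blueprint has at least one drafted-blueprint b such that approved(e,b).
Per engineer: e1:✓  e2:✓  e3:✓
Every engineer in the restrictor has a witness.

True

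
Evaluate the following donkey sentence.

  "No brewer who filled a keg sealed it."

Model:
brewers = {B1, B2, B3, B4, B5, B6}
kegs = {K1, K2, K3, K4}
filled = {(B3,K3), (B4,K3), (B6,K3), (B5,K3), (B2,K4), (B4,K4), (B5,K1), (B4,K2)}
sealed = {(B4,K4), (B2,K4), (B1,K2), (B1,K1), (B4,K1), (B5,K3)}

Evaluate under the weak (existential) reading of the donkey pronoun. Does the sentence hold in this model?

False

"it" takes "a keg" as antecedent — a donkey pronoun bound across the clause boundary.
Truth condition: for no (b,k) with filled(b,k) does sealed(b,k) hold.
Restrictor pairs — does the scope hold? (B2,K4):holds  (B3,K3):fails  (B4,K2):fails  (B4,K3):fails  (B4,K4):holds  (B5,K1):fails  (B5,K3):holds  (B6,K3):fails
Scope holds for 3 pair(s), so the sentence is false.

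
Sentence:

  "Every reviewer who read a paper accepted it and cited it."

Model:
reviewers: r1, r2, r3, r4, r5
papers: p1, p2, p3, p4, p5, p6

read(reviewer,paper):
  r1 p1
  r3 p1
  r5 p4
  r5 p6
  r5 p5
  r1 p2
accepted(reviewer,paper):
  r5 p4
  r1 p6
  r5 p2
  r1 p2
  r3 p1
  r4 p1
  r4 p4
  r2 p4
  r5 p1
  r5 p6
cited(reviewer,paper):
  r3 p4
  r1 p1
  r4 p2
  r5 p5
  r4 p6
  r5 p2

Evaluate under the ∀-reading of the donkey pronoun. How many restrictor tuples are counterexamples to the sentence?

"it" takes "a paper" as antecedent — a donkey pronoun bound across the clause boundary.
Strong reading: for every (r,p) with read(r,p), accepted(r,p) ∧ cited(r,p).
Restrictor pairs: (r1,p1) ✗  (r1,p2) ✗  (r3,p1) ✗  (r5,p4) ✗  (r5,p5) ✗  (r5,p6) ✗
Counterexamples (restrictor pairs failing the scope): 6.

6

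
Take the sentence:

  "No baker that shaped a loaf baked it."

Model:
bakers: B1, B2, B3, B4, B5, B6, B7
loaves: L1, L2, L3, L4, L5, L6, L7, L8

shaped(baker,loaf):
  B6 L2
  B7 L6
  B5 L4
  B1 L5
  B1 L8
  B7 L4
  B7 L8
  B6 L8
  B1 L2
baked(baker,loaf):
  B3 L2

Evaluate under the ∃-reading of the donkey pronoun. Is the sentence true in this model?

True

"it" takes "a loaf" as antecedent — a donkey pronoun bound across the clause boundary.
Truth condition: for no (b,l) with shaped(b,l) does baked(b,l) hold.
Restrictor pairs — does the scope hold? (B1,L2):fails  (B1,L5):fails  (B1,L8):fails  (B5,L4):fails  (B6,L2):fails  (B6,L8):fails  (B7,L4):fails  (B7,L6):fails  (B7,L8):fails
Scope holds for no restrictor pair, so the sentence is true.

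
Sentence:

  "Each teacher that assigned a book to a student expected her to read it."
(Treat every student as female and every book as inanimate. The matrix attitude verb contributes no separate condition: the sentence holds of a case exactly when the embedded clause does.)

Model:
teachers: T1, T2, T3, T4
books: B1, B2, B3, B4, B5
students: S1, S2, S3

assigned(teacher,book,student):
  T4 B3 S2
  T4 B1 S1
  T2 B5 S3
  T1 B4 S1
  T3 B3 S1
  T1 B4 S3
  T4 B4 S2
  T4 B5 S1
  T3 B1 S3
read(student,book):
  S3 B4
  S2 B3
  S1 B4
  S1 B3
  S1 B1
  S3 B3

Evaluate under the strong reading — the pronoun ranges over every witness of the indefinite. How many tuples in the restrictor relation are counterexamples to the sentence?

4

"her" takes "a student" as antecedent and "it" takes "a book"; both are donkey pronouns co-varying with the restrictor.
Strong reading: for every (t,b,s) with assigned(t,b,s), read(s,b).
Restrictor triples: (T1,B4,S1)→read(S1,B4) ✓  (T1,B4,S3)→read(S3,B4) ✓  (T2,B5,S3)→read(S3,B5) ✗  (T3,B1,S3)→read(S3,B1) ✗  (T3,B3,S1)→read(S1,B3) ✓  (T4,B1,S1)→read(S1,B1) ✓  (T4,B3,S2)→read(S2,B3) ✓  (T4,B4,S2)→read(S2,B4) ✗  (T4,B5,S1)→read(S1,B5) ✗
Counterexamples (restrictor triples failing the scope): 4.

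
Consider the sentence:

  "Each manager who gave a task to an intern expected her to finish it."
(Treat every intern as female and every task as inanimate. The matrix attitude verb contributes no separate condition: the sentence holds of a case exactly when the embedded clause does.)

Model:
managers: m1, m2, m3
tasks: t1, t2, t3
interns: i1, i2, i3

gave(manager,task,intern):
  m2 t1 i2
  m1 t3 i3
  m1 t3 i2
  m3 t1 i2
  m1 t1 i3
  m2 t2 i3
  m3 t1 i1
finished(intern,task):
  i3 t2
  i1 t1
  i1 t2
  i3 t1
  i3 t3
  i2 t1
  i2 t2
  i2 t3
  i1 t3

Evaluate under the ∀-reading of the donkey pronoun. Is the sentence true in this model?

True

"her" takes "an intern" as antecedent and "it" takes "a task"; both are donkey pronouns co-varying with the restrictor.
Strong reading: for every (m,t,i) with gave(m,t,i), finished(i,t).
Restrictor triples: (m1,t1,i3)→finished(i3,t1) ✓  (m1,t3,i2)→finished(i2,t3) ✓  (m1,t3,i3)→finished(i3,t3) ✓  (m2,t1,i2)→finished(i2,t1) ✓  (m2,t2,i3)→finished(i3,t2) ✓  (m3,t1,i1)→finished(i1,t1) ✓  (m3,t1,i2)→finished(i2,t1) ✓
Every restrictor triple satisfies the scope.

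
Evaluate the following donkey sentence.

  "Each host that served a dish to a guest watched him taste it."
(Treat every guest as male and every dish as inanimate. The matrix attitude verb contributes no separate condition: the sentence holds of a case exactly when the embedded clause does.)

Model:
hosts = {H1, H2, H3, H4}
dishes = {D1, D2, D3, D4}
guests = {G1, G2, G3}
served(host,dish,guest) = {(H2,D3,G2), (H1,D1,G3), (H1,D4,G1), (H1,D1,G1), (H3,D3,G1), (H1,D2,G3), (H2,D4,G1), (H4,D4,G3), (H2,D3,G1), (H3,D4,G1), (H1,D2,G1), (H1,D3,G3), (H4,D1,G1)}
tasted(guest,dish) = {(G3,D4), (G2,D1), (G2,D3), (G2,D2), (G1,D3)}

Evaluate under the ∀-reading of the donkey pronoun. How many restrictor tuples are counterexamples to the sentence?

"him" takes "a guest" as antecedent and "it" takes "a dish"; both are donkey pronouns co-varying with the restrictor.
Strong reading: for every (h,d,g) with served(h,d,g), tasted(g,d).
Restrictor triples: (H1,D1,G1)→tasted(G1,D1) ✗  (H1,D1,G3)→tasted(G3,D1) ✗  (H1,D2,G1)→tasted(G1,D2) ✗  (H1,D2,G3)→tasted(G3,D2) ✗  (H1,D3,G3)→tasted(G3,D3) ✗  (H1,D4,G1)→tasted(G1,D4) ✗  (H2,D3,G1)→tasted(G1,D3) ✓  (H2,D3,G2)→tasted(G2,D3) ✓  (H2,D4,G1)→tasted(G1,D4) ✗  (H3,D3,G1)→tasted(G1,D3) ✓  (H3,D4,G1)→tasted(G1,D4) ✗  (H4,D1,G1)→tasted(G1,D1) ✗  (H4,D4,G3)→tasted(G3,D4) ✓
Counterexamples (restrictor triples failing the scope): 9.

9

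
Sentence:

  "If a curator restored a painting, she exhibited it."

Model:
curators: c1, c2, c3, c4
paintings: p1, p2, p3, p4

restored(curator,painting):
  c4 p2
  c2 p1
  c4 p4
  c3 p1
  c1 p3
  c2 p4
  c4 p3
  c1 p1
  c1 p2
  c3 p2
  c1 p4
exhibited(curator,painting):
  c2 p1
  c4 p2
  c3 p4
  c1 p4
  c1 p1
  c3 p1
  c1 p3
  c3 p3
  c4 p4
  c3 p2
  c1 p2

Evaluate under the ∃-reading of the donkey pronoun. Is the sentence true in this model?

True

"it" takes "a painting" as antecedent — a donkey pronoun bound across the clause boundary.
Weak reading: every curator c with some restored-painting has at least one restored-painting p such that exhibited(c,p).
Per curator: c1:✓  c2:✓  c3:✓  c4:✓
Every curator in the restrictor has a witness.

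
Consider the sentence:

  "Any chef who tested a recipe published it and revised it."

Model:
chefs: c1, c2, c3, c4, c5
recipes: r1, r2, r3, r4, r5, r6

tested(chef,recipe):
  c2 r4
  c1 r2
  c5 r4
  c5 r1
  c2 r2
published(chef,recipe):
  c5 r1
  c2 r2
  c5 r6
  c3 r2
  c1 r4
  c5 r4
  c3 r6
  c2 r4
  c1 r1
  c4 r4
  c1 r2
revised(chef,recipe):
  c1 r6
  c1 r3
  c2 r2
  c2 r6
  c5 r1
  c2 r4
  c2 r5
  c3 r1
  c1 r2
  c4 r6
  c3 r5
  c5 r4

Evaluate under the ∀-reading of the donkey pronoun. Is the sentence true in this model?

True

"it" takes "a recipe" as antecedent — a donkey pronoun bound across the clause boundary.
Strong reading: for every (c,r) with tested(c,r), published(c,r) ∧ revised(c,r).
Restrictor pairs: (c1,r2) ✓  (c2,r2) ✓  (c2,r4) ✓  (c5,r1) ✓  (c5,r4) ✓
Every restrictor pair satisfies the scope.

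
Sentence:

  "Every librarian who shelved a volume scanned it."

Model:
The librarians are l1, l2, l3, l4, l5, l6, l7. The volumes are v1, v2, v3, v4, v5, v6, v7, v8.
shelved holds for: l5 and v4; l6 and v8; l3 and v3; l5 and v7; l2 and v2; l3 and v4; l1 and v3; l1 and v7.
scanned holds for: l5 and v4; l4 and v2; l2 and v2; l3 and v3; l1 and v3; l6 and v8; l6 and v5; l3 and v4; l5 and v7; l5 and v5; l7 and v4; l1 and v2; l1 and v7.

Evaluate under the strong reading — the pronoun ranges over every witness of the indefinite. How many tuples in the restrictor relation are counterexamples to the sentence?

0

"it" takes "a volume" as antecedent — a donkey pronoun bound across the clause boundary.
Strong reading: for every (l,v) with shelved(l,v), scanned(l,v).
Restrictor pairs: (l1,v3) ✓  (l1,v7) ✓  (l2,v2) ✓  (l3,v3) ✓  (l3,v4) ✓  (l5,v4) ✓  (l5,v7) ✓  (l6,v8) ✓
Counterexamples (restrictor pairs failing the scope): 0.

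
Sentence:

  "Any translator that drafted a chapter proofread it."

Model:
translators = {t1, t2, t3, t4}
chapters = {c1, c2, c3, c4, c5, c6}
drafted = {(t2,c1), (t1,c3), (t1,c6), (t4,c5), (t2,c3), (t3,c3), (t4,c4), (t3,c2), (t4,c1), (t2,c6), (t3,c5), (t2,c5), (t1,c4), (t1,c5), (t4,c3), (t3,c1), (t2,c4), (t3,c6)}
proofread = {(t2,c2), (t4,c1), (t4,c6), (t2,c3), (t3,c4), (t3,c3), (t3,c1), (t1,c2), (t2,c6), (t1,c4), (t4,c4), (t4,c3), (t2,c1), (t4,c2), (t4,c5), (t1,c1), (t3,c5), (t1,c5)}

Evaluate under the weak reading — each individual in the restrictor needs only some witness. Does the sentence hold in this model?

"it" takes "a chapter" as antecedent — a donkey pronoun bound across the clause boundary.
Weak reading: every translator t with some drafted-chapter has at least one drafted-chapter c such that proofread(t,c).
Per translator: t1:✓  t2:✓  t3:✓  t4:✓
Every translator in the restrictor has a witness.

True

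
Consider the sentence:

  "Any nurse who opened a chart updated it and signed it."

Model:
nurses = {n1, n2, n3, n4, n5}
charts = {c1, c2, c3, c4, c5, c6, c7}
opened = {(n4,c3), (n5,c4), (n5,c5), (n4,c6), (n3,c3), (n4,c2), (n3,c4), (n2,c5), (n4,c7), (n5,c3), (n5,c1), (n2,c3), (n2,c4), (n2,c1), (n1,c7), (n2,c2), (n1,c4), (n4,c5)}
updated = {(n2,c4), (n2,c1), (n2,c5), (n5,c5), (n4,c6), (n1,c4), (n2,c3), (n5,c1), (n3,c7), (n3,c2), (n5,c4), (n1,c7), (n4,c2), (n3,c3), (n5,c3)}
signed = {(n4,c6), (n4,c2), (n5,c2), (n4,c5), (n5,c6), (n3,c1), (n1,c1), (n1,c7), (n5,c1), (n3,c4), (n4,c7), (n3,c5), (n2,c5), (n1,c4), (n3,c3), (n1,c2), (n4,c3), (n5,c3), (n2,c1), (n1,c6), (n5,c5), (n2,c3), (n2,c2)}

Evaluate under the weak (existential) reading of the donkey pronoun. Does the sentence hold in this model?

True

"it" takes "a chart" as antecedent — a donkey pronoun bound across the clause boundary.
Weak reading: every nurse n with some opened-chart has at least one opened-chart c such that updated(n,c) ∧ signed(n,c).
Per nurse: n1:✓  n2:✓  n3:✓  n4:✓  n5:✓
Every nurse in the restrictor has a witness.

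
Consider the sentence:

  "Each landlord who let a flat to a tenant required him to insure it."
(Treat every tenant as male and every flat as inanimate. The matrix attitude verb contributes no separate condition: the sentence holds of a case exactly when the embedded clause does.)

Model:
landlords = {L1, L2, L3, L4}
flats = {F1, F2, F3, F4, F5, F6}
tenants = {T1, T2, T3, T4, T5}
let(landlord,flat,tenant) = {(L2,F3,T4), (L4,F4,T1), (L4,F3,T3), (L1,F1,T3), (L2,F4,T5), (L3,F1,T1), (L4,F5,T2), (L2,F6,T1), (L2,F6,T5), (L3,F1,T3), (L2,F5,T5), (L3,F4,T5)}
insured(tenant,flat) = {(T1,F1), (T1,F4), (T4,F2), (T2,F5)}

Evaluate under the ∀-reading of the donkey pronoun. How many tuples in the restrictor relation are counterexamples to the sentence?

"him" takes "a tenant" as antecedent and "it" takes "a flat"; both are donkey pronouns co-varying with the restrictor.
Strong reading: for every (l,f,t) with let(l,f,t), insured(t,f).
Restrictor triples: (L1,F1,T3)→insured(T3,F1) ✗  (L2,F3,T4)→insured(T4,F3) ✗  (L2,F4,T5)→insured(T5,F4) ✗  (L2,F5,T5)→insured(T5,F5) ✗  (L2,F6,T1)→insured(T1,F6) ✗  (L2,F6,T5)→insured(T5,F6) ✗  (L3,F1,T1)→insured(T1,F1) ✓  (L3,F1,T3)→insured(T3,F1) ✗  (L3,F4,T5)→insured(T5,F4) ✗  (L4,F3,T3)→insured(T3,F3) ✗  (L4,F4,T1)→insured(T1,F4) ✓  (L4,F5,T2)→insured(T2,F5) ✓
Counterexamples (restrictor triples failing the scope): 9.

9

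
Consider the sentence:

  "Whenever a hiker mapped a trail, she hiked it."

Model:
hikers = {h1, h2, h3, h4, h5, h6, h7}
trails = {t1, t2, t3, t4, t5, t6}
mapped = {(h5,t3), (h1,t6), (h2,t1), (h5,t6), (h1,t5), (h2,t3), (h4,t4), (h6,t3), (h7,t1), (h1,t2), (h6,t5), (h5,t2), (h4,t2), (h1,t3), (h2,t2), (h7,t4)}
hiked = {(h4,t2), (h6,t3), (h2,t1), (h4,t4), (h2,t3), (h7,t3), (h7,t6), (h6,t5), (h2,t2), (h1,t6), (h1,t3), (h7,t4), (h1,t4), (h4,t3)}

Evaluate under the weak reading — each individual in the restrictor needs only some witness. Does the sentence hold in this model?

False

"it" takes "a trail" as antecedent — a donkey pronoun bound across the clause boundary.
Weak reading: every hiker h with some mapped-trail has at least one mapped-trail t such that hiked(h,t).
Per hiker: h1:✓  h2:✓  h4:✓  h5:✗  h6:✓  h7:✓
h5 has no witness among its mapped-trails.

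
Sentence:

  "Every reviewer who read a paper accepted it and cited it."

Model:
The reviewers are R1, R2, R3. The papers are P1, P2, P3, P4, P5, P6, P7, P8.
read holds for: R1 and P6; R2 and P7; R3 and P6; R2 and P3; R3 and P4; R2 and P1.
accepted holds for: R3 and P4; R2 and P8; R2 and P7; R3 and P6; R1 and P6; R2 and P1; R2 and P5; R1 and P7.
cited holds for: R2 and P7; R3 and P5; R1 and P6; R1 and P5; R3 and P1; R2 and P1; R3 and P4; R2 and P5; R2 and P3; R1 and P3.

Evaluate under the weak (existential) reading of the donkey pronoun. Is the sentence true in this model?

"it" takes "a paper" as antecedent — a donkey pronoun bound across the clause boundary.
Weak reading: every reviewer r with some read-paper has at least one read-paper p such that accepted(r,p) ∧ cited(r,p).
Per reviewer: R1:✓  R2:✓  R3:✓
Every reviewer in the restrictor has a witness.

True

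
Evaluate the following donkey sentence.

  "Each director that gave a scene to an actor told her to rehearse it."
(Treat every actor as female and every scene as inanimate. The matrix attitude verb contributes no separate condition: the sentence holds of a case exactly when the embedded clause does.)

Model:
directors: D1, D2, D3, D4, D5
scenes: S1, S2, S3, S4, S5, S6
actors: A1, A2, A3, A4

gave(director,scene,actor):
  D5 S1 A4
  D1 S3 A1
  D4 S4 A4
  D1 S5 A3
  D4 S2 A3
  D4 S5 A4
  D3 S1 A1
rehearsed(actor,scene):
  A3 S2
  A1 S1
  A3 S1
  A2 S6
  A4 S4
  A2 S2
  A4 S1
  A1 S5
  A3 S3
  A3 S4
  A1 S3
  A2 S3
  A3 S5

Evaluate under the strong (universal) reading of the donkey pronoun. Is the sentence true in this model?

"her" takes "an actor" as antecedent and "it" takes "a scene"; both are donkey pronouns co-varying with the restrictor.
Strong reading: for every (d,s,a) with gave(d,s,a), rehearsed(a,s).
Restrictor triples: (D1,S3,A1)→rehearsed(A1,S3) ✓  (D1,S5,A3)→rehearsed(A3,S5) ✓  (D3,S1,A1)→rehearsed(A1,S1) ✓  (D4,S2,A3)→rehearsed(A3,S2) ✓  (D4,S4,A4)→rehearsed(A4,S4) ✓  (D4,S5,A4)→rehearsed(A4,S5) ✗  (D5,S1,A4)→rehearsed(A4,S1) ✓
Counterexample: (D4,S5,A4) — rehearsed(A4,S5) does not hold.

False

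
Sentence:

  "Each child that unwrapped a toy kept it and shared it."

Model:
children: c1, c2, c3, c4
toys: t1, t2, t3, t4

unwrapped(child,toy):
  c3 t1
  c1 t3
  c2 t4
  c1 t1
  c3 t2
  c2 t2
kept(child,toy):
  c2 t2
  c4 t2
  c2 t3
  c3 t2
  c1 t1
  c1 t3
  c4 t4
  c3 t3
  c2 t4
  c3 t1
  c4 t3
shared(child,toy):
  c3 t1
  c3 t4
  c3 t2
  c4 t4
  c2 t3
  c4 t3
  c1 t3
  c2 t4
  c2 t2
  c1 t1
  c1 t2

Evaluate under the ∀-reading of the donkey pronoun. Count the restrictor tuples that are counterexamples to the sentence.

"it" takes "a toy" as antecedent — a donkey pronoun bound across the clause boundary.
Strong reading: for every (c,t) with unwrapped(c,t), kept(c,t) ∧ shared(c,t).
Restrictor pairs: (c1,t1) ✓  (c1,t3) ✓  (c2,t2) ✓  (c2,t4) ✓  (c3,t1) ✓  (c3,t2) ✓
Counterexamples (restrictor pairs failing the scope): 0.

0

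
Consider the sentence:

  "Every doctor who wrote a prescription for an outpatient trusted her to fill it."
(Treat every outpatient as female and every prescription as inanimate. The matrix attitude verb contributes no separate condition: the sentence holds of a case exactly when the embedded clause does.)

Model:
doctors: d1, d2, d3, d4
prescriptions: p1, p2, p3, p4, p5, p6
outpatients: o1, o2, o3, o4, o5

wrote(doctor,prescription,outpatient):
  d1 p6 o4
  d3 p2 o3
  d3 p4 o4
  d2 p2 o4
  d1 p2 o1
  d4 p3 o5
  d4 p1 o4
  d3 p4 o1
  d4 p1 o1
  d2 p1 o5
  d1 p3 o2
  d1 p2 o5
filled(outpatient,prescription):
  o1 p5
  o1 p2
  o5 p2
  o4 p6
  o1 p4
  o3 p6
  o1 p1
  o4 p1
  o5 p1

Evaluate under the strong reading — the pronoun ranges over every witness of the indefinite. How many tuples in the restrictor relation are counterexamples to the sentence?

"her" takes "an outpatient" as antecedent and "it" takes "a prescription"; both are donkey pronouns co-varying with the restrictor.
Strong reading: for every (d,p,o) with wrote(d,p,o), filled(o,p).
Restrictor triples: (d1,p2,o1)→filled(o1,p2) ✓  (d1,p2,o5)→filled(o5,p2) ✓  (d1,p3,o2)→filled(o2,p3) ✗  (d1,p6,o4)→filled(o4,p6) ✓  (d2,p1,o5)→filled(o5,p1) ✓  (d2,p2,o4)→filled(o4,p2) ✗  (d3,p2,o3)→filled(o3,p2) ✗  (d3,p4,o1)→filled(o1,p4) ✓  (d3,p4,o4)→filled(o4,p4) ✗  (d4,p1,o1)→filled(o1,p1) ✓  (d4,p1,o4)→filled(o4,p1) ✓  (d4,p3,o5)→filled(o5,p3) ✗
Counterexamples (restrictor triples failing the scope): 5.

5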